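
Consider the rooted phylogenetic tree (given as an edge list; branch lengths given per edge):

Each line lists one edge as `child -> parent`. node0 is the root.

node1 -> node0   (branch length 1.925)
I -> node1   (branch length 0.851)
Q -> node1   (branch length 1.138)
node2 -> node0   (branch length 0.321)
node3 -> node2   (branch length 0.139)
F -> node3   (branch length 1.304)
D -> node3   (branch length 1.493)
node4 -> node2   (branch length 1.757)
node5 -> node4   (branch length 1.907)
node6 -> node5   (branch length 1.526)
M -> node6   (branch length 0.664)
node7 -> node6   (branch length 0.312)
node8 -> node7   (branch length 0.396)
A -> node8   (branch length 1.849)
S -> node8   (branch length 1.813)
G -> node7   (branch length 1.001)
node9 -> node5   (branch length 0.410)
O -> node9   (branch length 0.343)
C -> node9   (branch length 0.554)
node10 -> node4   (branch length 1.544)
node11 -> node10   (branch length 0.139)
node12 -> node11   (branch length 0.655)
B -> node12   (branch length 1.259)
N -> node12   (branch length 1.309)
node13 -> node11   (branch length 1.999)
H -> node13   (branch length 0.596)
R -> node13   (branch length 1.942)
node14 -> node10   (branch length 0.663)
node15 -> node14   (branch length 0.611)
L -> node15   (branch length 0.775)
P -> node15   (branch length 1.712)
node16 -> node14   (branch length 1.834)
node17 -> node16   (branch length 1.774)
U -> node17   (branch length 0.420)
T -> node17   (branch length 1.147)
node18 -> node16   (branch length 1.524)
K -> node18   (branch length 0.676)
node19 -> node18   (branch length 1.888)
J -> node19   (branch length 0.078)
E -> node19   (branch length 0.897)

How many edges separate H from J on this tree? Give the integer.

8

The MRCA of H and J is the node subtending (((B,N),(H,R)),((L,P),((U,T),(K,(J,E))))).
From H up to that node: 3 branches. From J up to the same node: 5 branches. Total: 3 + 5 = 8.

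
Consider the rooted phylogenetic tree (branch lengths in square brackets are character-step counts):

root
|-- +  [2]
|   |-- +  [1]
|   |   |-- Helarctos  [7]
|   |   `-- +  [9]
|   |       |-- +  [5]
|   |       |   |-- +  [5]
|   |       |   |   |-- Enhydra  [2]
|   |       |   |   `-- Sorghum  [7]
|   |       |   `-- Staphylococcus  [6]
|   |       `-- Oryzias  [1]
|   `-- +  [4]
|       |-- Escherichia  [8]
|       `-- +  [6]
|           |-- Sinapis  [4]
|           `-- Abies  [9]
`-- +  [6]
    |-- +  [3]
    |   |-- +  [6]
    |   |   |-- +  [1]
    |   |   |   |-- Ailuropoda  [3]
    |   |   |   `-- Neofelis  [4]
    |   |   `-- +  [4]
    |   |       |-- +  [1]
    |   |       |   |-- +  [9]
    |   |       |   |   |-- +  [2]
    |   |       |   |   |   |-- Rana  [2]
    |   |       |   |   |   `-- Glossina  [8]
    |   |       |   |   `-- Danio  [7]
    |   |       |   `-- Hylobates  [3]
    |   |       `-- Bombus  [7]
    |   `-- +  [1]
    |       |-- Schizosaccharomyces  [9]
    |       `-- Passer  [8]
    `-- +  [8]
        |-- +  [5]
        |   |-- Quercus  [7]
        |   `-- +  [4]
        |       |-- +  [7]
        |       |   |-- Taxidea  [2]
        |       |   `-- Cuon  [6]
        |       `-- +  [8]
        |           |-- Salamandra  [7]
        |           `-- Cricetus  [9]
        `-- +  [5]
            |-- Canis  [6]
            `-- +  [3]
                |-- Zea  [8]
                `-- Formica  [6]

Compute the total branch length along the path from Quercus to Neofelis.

The path runs Quercus → … → MRCA → … → Neofelis; the MRCA is the node subtending ((((Ailuropoda,Neofelis),((((Rana,Glossina),Danio),Hylobates),Bombus)),(Schizosaccharomyces,Passer)),((Quercus,((Taxidea,Cuon),(Salamandra,Cricetus))),(Canis,(Zea,Formica)))).
Branch lengths along that path: 7 + 5 + 8 + 3 + 6 + 1 + 4 = 34.

34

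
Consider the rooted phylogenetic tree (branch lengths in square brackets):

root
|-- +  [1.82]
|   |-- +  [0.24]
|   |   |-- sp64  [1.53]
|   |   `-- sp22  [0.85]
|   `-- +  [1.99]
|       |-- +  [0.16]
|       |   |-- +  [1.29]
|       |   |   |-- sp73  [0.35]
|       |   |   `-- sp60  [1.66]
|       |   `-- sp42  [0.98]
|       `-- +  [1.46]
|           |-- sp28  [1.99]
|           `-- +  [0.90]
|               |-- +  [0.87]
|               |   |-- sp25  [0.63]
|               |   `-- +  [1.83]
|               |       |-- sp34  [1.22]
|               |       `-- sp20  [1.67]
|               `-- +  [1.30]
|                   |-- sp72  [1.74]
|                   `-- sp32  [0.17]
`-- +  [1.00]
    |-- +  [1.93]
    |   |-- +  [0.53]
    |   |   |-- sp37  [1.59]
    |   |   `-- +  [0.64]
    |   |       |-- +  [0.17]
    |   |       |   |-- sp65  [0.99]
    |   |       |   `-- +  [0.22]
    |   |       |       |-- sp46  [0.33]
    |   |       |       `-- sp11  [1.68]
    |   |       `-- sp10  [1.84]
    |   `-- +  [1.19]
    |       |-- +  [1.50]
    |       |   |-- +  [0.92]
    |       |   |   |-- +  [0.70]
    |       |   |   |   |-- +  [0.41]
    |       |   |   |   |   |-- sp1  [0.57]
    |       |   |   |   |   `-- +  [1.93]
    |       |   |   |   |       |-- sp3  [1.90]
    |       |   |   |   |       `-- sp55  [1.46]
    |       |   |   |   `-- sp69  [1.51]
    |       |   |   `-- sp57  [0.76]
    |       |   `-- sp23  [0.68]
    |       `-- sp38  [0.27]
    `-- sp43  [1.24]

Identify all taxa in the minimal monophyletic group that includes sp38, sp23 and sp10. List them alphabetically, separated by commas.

Tracing sp38: it sits inside (((((sp1,(sp3,sp55)),sp69),sp57),sp23),sp38).
Tracing sp23: it sits inside ((((sp1,(sp3,sp55)),sp69),sp57),sp23).
Tracing sp10: it sits inside ((sp65,(sp46,sp11)),sp10).
The smallest clade enclosing all 3 is ((sp37,((sp65,(sp46,sp11)),sp10)),(((((sp1,(sp3,sp55)),sp69),sp57),sp23),sp38)); the answer is its 12 terminal taxa in alphabetical order.

sp1, sp10, sp11, sp23, sp3, sp37, sp38, sp46, sp55, sp57, sp65, sp69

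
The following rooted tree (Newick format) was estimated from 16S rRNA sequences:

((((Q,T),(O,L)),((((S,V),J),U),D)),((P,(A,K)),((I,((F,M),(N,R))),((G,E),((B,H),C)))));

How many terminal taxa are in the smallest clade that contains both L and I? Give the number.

The MRCA of L and I is the root, so the clade is the entire tree.
That clade contains 22 terminal taxa: A, B, C, D, E, F, G, H, I, J, K, L, M, N, O, P, Q, R, S, T, U, V.

22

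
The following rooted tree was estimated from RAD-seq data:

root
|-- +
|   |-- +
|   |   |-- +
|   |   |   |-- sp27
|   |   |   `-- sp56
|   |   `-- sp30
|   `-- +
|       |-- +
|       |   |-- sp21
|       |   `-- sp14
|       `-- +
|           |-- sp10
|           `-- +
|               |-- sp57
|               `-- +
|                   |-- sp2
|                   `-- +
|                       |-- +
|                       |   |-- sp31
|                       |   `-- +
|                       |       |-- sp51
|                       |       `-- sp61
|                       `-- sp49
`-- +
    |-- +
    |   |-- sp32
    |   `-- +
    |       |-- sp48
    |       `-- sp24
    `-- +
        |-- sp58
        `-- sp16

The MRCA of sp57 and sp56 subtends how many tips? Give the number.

The MRCA of sp57 and sp56 is the node subtending (((sp27,sp56),sp30),((sp21,sp14),(sp10,(sp57,(sp2,((sp31,(sp51,sp61)),sp49)))))).
That clade contains 12 terminal taxa: sp10, sp14, sp2, sp21, sp27, sp30, sp31, sp49, sp51, sp56, sp57, sp61.

12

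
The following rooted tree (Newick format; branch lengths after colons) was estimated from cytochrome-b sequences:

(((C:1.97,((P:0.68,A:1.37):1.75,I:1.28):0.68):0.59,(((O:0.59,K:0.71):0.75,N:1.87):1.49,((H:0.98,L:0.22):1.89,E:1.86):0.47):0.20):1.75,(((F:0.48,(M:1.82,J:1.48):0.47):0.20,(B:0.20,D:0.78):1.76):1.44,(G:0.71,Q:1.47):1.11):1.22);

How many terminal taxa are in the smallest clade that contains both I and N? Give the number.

10

The MRCA of I and N is the node subtending ((C,((P,A),I)),(((O,K),N),((H,L),E))).
That clade contains 10 terminal taxa: A, C, E, H, I, K, L, N, O, P.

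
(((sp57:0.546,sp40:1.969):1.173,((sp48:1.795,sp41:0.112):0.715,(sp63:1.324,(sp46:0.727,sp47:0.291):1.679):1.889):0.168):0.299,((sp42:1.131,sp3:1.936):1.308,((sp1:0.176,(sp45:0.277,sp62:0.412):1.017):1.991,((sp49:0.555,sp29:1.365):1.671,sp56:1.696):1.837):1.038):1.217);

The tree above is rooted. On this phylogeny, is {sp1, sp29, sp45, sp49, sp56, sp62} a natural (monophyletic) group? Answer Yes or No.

Yes

The most recent common ancestor of these taxa subtends ((sp1,(sp45,sp62)),((sp49,sp29),sp56)).
That clade has exactly 6 tips — every listed taxon and nothing else — so the group is monophyletic.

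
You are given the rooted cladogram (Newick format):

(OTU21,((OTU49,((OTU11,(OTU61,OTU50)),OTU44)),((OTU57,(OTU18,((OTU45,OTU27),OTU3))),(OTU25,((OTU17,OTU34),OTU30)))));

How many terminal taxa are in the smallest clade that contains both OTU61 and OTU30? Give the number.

14

The MRCA of OTU61 and OTU30 is the node subtending ((OTU49,((OTU11,(OTU61,OTU50)),OTU44)),((OTU57,(OTU18,((OTU45,OTU27),OTU3))),(OTU25,((OTU17,OTU34),OTU30)))).
That clade contains 14 terminal taxa: OTU11, OTU17, OTU18, OTU25, OTU27, OTU3, OTU30, OTU34, OTU44, OTU45, OTU49, OTU50, OTU57, OTU61.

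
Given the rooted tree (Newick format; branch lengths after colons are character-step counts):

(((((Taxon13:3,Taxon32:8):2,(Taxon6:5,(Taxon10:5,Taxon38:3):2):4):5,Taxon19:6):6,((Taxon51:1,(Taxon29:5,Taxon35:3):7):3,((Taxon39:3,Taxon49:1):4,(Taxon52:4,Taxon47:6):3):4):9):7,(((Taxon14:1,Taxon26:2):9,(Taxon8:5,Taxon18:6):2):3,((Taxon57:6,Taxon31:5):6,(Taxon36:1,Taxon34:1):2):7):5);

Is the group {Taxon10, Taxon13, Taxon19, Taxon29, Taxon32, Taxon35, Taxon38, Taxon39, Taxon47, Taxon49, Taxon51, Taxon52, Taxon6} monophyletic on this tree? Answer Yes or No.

Yes

The most recent common ancestor of these taxa subtends ((((Taxon13,Taxon32),(Taxon6,(Taxon10,Taxon38))),Taxon19),((Taxon51,(Taxon29,Taxon35)),((Taxon39,Taxon49),(Taxon52,Taxon47)))).
That clade has exactly 13 tips — every listed taxon and nothing else — so the group is monophyletic.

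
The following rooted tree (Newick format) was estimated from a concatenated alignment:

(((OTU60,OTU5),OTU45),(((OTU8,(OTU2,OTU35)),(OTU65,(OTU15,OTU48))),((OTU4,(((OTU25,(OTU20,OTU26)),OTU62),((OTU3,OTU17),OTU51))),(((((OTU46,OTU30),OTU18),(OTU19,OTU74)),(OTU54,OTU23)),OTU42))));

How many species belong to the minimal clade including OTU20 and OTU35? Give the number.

The MRCA of OTU20 and OTU35 is the node subtending (((OTU8,(OTU2,OTU35)),(OTU65,(OTU15,OTU48))),((OTU4,(((OTU25,(OTU20,OTU26)),OTU62),((OTU3,OTU17),OTU51))),(((((OTU46,OTU30),OTU18),(OTU19,OTU74)),(OTU54,OTU23)),OTU42))).
That clade contains 22 terminal taxa: OTU15, OTU17, OTU18, OTU19, OTU2, OTU20, OTU23, OTU25, OTU26, OTU3, OTU30, OTU35, OTU4, OTU42, OTU46, OTU48, OTU51, OTU54, OTU62, OTU65, OTU74, OTU8.

22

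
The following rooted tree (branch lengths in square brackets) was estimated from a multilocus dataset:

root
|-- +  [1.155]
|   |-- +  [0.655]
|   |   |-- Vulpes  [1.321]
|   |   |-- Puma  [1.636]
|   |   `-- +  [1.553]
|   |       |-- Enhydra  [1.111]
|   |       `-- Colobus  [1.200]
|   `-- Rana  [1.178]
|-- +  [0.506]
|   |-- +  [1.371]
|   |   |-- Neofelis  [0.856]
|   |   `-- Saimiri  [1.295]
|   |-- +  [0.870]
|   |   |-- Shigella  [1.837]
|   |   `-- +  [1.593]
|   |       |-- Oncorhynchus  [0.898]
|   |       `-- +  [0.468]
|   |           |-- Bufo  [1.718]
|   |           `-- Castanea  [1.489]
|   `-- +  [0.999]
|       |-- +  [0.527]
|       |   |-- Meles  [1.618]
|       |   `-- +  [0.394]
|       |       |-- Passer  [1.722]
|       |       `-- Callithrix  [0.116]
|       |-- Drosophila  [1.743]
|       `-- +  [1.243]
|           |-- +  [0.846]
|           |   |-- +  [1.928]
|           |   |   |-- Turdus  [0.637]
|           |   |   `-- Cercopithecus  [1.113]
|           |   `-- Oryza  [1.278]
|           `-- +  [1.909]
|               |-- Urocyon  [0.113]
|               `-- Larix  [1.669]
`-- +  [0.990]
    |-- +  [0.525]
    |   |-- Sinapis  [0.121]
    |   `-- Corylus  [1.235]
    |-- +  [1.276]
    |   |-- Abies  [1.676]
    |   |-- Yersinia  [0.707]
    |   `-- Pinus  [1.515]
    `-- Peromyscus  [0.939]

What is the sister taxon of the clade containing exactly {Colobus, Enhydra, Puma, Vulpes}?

The clade containing exactly {Colobus, Enhydra, Puma, Vulpes} attaches to the tree at the node subtending ((Vulpes,Puma,(Enhydra,Colobus)),Rana).
The other lineage descending from that same node — the sister group — is the single tip Rana.

Rana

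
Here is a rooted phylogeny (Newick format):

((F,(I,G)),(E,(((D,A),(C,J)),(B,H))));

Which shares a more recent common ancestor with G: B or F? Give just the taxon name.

The MRCA of G and F subtends (F,(I,G)) (3 taxa).
The MRCA of G and B is the root, subtending the entire tree (10 taxa).
The first is nested inside the second, so G shares a more recent common ancestor with F.

F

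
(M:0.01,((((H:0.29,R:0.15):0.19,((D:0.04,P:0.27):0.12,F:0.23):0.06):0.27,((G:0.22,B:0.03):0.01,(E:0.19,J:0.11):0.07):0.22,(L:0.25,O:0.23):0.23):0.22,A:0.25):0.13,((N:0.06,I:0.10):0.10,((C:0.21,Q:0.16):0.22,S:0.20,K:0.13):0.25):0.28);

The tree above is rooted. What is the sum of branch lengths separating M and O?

0.82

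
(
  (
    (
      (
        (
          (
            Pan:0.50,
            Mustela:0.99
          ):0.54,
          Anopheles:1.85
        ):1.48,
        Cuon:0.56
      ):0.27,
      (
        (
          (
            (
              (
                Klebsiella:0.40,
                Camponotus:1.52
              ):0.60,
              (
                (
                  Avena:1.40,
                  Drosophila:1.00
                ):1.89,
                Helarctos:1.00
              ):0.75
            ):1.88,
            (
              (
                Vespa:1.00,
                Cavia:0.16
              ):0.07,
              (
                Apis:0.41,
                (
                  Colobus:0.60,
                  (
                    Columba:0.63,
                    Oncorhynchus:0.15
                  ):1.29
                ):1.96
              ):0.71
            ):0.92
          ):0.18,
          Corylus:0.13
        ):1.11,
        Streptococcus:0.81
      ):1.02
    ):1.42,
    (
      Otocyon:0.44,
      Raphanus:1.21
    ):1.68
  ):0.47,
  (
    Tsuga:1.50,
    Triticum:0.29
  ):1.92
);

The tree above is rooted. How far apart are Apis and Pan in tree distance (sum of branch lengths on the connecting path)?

The path runs Apis → … → MRCA → … → Pan; the MRCA is the node subtending ((((Pan,Mustela),Anopheles),Cuon),(((((Klebsiella,Camponotus),((Avena,Drosophila),Helarctos)),((Vespa,Cavia),(Apis,(Colobus,(Columba,Oncorhynchus))))),Corylus),Streptococcus)).
Branch lengths along that path: 0.41 + 0.71 + 0.92 + 0.18 + 1.11 + 1.02 + 0.27 + 1.48 + 0.54 + 0.50 = 7.14.

7.14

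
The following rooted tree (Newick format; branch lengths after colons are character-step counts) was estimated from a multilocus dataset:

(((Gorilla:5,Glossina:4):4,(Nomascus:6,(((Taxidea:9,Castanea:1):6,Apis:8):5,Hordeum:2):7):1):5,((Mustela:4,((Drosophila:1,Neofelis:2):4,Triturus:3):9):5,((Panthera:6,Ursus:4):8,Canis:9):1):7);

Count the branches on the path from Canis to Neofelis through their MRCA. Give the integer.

6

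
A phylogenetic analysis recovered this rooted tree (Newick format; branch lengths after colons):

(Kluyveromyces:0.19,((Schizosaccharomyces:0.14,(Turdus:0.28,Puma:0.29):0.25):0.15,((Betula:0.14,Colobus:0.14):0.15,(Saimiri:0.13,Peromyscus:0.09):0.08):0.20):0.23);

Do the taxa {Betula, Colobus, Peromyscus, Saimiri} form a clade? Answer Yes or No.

Yes

The most recent common ancestor of these taxa subtends ((Betula,Colobus),(Saimiri,Peromyscus)).
That clade has exactly 4 tips — every listed taxon and nothing else — so the group is monophyletic.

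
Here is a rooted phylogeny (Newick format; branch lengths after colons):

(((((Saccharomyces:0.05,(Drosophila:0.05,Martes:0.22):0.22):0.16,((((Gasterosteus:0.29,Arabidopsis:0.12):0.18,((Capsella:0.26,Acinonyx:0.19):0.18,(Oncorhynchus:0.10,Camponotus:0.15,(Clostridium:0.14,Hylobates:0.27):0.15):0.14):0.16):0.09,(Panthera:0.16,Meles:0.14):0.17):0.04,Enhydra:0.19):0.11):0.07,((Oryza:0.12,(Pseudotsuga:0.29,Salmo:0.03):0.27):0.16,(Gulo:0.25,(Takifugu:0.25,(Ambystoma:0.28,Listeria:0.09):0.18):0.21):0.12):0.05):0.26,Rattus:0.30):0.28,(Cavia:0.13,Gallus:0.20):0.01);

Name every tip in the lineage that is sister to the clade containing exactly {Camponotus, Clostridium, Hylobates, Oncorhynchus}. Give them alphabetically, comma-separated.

The clade containing exactly {Camponotus, Clostridium, Hylobates, Oncorhynchus} attaches to the tree at the node subtending ((Capsella,Acinonyx),(Oncorhynchus,Camponotus,(Clostridium,Hylobates))).
The other lineage descending from that same node — the sister group — is (Capsella,Acinonyx); its 2 tips in alphabetical order are the answer.

Acinonyx, Capsella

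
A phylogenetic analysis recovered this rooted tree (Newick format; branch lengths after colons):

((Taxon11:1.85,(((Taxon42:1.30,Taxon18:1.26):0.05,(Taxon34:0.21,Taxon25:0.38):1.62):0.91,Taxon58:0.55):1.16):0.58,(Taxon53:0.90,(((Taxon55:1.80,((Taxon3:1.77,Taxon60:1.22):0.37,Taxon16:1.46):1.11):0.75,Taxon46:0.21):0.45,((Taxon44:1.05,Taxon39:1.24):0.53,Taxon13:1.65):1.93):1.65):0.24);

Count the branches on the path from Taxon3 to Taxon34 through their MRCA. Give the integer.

12

The MRCA of Taxon3 and Taxon34 is the root of the tree.
From Taxon3 up to that node: 7 branches. From Taxon34 up to the same node: 5 branches. Total: 7 + 5 = 12.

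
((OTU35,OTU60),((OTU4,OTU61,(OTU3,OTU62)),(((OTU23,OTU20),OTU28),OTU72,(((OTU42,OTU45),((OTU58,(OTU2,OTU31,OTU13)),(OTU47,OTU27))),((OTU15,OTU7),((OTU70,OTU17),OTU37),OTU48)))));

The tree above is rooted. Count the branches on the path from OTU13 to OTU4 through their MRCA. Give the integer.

9

The MRCA of OTU13 and OTU4 is the node subtending ((OTU4,OTU61,(OTU3,OTU62)),(((OTU23,OTU20),OTU28),OTU72,(((OTU42,OTU45),((OTU58,(OTU2,OTU31,OTU13)),(OTU47,OTU27))),((OTU15,OTU7),((OTU70,OTU17),OTU37),OTU48)))).
From OTU13 up to that node: 7 branches. From OTU4 up to the same node: 2 branches. Total: 7 + 2 = 9.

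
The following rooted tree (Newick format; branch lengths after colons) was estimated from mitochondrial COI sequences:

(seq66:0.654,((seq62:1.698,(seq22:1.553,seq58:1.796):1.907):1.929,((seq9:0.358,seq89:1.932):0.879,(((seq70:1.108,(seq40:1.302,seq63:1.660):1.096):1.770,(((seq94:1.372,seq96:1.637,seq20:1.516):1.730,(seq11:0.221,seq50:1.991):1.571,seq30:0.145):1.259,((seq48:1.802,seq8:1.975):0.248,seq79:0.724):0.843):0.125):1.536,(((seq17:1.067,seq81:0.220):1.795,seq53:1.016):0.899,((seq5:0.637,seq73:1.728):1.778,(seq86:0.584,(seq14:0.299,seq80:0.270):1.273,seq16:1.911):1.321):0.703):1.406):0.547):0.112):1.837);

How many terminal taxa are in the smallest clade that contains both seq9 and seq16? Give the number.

The MRCA of seq9 and seq16 is the node subtending ((seq9,seq89),(((seq70,(seq40,seq63)),(((seq94,seq96,seq20),(seq11,seq50),seq30),((seq48,seq8),seq79))),(((seq17,seq81),seq53),((seq5,seq73),(seq86,(seq14,seq80),seq16))))).
That clade contains 23 terminal taxa: seq11, seq14, seq16, seq17, seq20, seq30, seq40, seq48, seq5, seq50, seq53, seq63, seq70, seq73, seq79, seq8, seq80, seq81, seq86, seq89, seq9, seq94, seq96.

23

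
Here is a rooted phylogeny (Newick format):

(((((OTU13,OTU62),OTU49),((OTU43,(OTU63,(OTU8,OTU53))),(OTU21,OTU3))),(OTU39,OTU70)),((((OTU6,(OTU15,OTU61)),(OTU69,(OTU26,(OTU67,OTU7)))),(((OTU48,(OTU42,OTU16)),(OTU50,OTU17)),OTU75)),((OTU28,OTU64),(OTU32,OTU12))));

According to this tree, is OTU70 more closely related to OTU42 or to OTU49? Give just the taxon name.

The MRCA of OTU70 and OTU49 subtends ((((OTU13,OTU62),OTU49),((OTU43,(OTU63,(OTU8,OTU53))),(OTU21,OTU3))),(OTU39,OTU70)) (11 taxa).
The MRCA of OTU70 and OTU42 is the root, subtending the entire tree (28 taxa).
The first is nested inside the second, so OTU70 shares a more recent common ancestor with OTU49.

OTU49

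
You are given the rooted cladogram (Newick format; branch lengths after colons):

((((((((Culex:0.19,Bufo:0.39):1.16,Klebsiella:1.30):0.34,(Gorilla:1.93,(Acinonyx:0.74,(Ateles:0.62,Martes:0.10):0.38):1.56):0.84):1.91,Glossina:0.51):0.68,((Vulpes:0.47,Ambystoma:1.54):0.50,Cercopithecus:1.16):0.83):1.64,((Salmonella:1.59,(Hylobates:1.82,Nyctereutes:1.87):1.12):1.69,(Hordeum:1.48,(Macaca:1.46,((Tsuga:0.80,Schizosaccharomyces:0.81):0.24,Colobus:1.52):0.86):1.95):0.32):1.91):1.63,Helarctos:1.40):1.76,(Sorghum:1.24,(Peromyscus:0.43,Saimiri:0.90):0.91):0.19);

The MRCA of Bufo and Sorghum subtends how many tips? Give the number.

23

The MRCA of Bufo and Sorghum is the root, so the clade is the entire tree.
That clade contains 23 terminal taxa: Acinonyx, Ambystoma, Ateles, Bufo, Cercopithecus, Colobus, Culex, Glossina, Gorilla, Helarctos, Hordeum, Hylobates, Klebsiella, Macaca, Martes, Nyctereutes, Peromyscus, Saimiri, Salmonella, Schizosaccharomyces, Sorghum, Tsuga, Vulpes.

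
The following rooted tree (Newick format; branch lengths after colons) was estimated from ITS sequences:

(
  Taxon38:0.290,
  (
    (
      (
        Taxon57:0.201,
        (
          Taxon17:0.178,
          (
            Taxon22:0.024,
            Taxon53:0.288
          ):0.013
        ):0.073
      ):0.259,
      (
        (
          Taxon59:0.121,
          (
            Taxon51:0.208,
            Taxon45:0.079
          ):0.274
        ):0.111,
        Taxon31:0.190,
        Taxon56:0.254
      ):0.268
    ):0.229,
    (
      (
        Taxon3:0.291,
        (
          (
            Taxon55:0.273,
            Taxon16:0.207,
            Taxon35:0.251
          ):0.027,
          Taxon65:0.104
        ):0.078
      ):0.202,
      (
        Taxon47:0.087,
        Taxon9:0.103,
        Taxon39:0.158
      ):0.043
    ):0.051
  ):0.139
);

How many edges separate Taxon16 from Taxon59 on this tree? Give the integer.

9

The MRCA of Taxon16 and Taxon59 is the node subtending (((Taxon57,(Taxon17,(Taxon22,Taxon53))),((Taxon59,(Taxon51,Taxon45)),Taxon31,Taxon56)),((Taxon3,((Taxon55,Taxon16,Taxon35),Taxon65)),(Taxon47,Taxon9,Taxon39))).
From Taxon16 up to that node: 5 branches. From Taxon59 up to the same node: 4 branches. Total: 5 + 4 = 9.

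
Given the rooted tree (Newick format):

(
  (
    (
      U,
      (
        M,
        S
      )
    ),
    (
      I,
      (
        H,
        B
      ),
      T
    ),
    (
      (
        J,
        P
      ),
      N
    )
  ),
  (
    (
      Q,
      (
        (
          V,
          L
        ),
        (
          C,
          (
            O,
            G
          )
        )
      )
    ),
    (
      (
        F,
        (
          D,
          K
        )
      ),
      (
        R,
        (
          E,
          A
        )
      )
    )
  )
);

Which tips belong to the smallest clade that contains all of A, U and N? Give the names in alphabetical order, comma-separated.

A, B, C, D, E, F, G, H, I, J, K, L, M, N, O, P, Q, R, S, T, U, V

Tracing A: it sits inside (E,A).
Tracing U: it sits inside (U,(M,S)).
Tracing N: it sits inside ((J,P),N).
The smallest clade enclosing all 3 is the whole tree (their MRCA is the root), so the answer is all 22 tips in alphabetical order.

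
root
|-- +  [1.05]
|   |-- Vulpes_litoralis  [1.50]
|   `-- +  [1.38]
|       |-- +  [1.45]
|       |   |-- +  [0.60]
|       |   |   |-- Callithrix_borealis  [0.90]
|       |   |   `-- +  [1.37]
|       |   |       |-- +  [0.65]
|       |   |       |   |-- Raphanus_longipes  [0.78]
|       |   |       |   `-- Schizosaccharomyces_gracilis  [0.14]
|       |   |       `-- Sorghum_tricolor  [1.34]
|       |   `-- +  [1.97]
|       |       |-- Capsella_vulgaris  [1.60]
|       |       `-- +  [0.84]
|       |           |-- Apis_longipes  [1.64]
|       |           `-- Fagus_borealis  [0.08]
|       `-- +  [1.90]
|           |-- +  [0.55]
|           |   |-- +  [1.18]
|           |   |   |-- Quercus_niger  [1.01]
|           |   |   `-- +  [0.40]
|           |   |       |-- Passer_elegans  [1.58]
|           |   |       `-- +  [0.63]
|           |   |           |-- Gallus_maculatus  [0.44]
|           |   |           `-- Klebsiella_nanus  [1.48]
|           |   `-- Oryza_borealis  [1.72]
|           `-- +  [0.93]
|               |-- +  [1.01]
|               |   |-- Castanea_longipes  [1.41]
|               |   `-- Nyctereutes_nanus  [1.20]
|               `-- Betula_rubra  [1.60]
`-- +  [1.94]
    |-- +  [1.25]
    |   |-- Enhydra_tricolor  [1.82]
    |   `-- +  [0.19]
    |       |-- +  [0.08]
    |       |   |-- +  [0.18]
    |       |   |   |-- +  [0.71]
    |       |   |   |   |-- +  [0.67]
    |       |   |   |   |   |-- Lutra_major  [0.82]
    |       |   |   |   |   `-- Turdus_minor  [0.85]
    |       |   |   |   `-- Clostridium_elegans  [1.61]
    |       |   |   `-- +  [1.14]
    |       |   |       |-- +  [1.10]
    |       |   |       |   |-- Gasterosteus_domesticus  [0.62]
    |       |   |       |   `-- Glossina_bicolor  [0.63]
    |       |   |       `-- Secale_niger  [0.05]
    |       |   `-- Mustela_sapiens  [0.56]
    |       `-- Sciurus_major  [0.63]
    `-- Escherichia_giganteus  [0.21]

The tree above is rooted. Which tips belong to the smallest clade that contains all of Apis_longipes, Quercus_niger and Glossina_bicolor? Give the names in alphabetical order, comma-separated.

Apis_longipes, Betula_rubra, Callithrix_borealis, Capsella_vulgaris, Castanea_longipes, Clostridium_elegans, Enhydra_tricolor, Escherichia_giganteus, Fagus_borealis, Gallus_maculatus, Gasterosteus_domesticus, Glossina_bicolor, Klebsiella_nanus, Lutra_major, Mustela_sapiens, Nyctereutes_nanus, Oryza_borealis, Passer_elegans, Quercus_niger, Raphanus_longipes, Schizosaccharomyces_gracilis, Sciurus_major, Secale_niger, Sorghum_tricolor, Turdus_minor, Vulpes_litoralis

Tracing Apis_longipes: it sits inside (Apis_longipes,Fagus_borealis).
Tracing Quercus_niger: it sits inside (Quercus_niger,(Passer_elegans,(Gallus_maculatus,Klebsiella_nanus))).
Tracing Glossina_bicolor: it sits inside (Gasterosteus_domesticus,Glossina_bicolor).
The smallest clade enclosing all 3 is the whole tree (their MRCA is the root), so the answer is all 26 tips in alphabetical order.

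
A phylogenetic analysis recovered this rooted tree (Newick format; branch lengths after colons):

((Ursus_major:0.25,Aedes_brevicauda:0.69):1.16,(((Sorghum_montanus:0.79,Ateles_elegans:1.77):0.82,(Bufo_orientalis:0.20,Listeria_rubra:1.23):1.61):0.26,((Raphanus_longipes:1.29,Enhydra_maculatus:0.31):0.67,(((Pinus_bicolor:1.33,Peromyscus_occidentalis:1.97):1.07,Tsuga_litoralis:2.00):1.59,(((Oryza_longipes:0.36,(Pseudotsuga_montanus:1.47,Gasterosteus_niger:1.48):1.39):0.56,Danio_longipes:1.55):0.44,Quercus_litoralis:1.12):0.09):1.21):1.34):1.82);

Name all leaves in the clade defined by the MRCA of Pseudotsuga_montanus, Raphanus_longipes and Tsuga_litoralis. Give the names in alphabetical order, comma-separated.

Danio_longipes, Enhydra_maculatus, Gasterosteus_niger, Oryza_longipes, Peromyscus_occidentalis, Pinus_bicolor, Pseudotsuga_montanus, Quercus_litoralis, Raphanus_longipes, Tsuga_litoralis

Tracing Pseudotsuga_montanus: it sits inside (Pseudotsuga_montanus,Gasterosteus_niger).
Tracing Raphanus_longipes: it sits inside (Raphanus_longipes,Enhydra_maculatus).
Tracing Tsuga_litoralis: it sits inside ((Pinus_bicolor,Peromyscus_occidentalis),Tsuga_litoralis).
The smallest clade enclosing all 3 is ((Raphanus_longipes,Enhydra_maculatus),(((Pinus_bicolor,Peromyscus_occidentalis),Tsuga_litoralis),(((Oryza_longipes,(Pseudotsuga_montanus,Gasterosteus_niger)),Danio_longipes),Quercus_litoralis))); the answer is its 10 terminal taxa in alphabetical order.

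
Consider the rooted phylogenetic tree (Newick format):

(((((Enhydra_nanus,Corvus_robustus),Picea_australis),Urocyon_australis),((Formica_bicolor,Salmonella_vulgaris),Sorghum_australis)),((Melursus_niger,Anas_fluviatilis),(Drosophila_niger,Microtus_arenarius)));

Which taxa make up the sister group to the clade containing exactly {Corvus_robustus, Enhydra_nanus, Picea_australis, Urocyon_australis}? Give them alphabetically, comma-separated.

The clade containing exactly {Corvus_robustus, Enhydra_nanus, Picea_australis, Urocyon_australis} attaches to the tree at the node subtending ((((Enhydra_nanus,Corvus_robustus),Picea_australis),Urocyon_australis),((Formica_bicolor,Salmonella_vulgaris),Sorghum_australis)).
The other lineage descending from that same node — the sister group — is ((Formica_bicolor,Salmonella_vulgaris),Sorghum_australis); its 3 tips in alphabetical order are the answer.

Formica_bicolor, Salmonella_vulgaris, Sorghum_australis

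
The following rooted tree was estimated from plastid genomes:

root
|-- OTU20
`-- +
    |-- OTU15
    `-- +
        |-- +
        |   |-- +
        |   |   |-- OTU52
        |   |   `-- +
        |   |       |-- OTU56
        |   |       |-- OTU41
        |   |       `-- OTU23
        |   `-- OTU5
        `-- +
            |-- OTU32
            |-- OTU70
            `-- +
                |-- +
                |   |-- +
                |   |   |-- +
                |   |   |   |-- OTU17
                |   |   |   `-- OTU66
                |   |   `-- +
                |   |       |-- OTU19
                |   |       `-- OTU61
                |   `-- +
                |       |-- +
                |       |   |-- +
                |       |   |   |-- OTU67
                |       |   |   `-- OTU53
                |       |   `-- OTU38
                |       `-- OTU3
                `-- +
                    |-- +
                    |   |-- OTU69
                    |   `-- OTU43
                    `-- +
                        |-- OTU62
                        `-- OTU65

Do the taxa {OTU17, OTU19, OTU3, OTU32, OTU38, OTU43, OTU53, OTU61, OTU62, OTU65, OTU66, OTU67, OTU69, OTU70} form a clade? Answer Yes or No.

Yes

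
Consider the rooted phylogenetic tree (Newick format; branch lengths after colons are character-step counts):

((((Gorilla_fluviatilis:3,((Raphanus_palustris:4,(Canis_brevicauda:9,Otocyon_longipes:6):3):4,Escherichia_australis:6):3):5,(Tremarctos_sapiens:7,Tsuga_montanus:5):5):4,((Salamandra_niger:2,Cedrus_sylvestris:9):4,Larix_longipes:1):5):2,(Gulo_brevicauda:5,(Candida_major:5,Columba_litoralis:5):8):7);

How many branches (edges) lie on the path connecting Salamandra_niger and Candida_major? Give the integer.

7

The MRCA of Salamandra_niger and Candida_major is the root of the tree.
From Salamandra_niger up to that node: 4 branches. From Candida_major up to the same node: 3 branches. Total: 4 + 3 = 7.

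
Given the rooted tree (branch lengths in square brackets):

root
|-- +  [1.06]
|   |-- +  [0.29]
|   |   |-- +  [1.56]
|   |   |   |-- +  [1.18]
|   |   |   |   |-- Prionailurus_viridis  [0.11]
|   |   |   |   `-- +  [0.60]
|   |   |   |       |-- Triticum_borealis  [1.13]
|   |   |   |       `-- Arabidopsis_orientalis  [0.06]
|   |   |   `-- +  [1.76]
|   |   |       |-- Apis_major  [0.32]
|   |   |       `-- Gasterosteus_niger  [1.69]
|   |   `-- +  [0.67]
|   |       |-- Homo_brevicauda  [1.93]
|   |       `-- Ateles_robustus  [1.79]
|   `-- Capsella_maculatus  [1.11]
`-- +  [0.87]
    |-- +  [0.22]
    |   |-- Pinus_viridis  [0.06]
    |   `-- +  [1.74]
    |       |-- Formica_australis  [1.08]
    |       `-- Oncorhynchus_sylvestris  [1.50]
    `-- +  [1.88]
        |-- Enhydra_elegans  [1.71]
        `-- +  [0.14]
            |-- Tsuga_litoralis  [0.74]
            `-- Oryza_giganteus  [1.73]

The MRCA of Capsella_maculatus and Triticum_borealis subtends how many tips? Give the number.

The MRCA of Capsella_maculatus and Triticum_borealis is the node subtending ((((Prionailurus_viridis,(Triticum_borealis,Arabidopsis_orientalis)),(Apis_major,Gasterosteus_niger)),(Homo_brevicauda,Ateles_robustus)),Capsella_maculatus).
That clade contains 8 terminal taxa: Apis_major, Arabidopsis_orientalis, Ateles_robustus, Capsella_maculatus, Gasterosteus_niger, Homo_brevicauda, Prionailurus_viridis, Triticum_borealis.

8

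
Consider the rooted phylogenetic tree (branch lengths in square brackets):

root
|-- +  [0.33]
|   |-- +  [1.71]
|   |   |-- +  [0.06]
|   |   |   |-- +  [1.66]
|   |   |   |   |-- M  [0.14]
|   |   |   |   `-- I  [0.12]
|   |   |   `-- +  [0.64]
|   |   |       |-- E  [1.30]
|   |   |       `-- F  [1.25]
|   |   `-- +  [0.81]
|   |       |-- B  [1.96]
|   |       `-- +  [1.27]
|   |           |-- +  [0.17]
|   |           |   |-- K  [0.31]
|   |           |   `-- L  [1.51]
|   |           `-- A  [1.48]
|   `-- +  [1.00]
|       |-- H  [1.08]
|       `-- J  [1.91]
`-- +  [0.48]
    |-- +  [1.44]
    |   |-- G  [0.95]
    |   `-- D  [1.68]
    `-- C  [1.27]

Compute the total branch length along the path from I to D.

7.48

The path runs I → … → MRCA → … → D; the MRCA is the root of the tree.
Branch lengths along that path: 0.12 + 1.66 + 0.06 + 1.71 + 0.33 + 0.48 + 1.44 + 1.68 = 7.48.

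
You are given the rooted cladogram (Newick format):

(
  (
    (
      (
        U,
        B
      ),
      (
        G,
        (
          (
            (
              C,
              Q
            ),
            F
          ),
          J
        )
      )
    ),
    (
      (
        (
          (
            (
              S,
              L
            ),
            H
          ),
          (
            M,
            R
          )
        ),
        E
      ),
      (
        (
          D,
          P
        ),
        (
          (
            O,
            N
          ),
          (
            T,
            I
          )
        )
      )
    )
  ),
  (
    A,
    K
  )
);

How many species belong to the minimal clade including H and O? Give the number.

12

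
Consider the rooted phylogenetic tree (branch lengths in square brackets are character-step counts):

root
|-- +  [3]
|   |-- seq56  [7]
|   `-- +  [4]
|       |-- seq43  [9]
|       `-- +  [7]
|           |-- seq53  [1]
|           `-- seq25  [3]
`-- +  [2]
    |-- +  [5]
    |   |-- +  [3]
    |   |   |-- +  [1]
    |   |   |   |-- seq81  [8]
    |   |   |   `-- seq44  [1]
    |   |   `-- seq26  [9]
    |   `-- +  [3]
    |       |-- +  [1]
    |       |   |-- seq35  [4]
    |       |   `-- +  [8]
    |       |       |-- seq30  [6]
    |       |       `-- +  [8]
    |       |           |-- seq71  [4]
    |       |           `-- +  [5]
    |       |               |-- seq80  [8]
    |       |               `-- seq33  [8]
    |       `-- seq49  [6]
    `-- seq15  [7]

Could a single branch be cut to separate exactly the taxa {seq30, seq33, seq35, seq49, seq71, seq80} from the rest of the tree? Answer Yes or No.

The most recent common ancestor of these taxa subtends ((seq35,(seq30,(seq71,(seq80,seq33)))),seq49).
That clade has exactly 6 tips — every listed taxon and nothing else — so the group is monophyletic.

Yes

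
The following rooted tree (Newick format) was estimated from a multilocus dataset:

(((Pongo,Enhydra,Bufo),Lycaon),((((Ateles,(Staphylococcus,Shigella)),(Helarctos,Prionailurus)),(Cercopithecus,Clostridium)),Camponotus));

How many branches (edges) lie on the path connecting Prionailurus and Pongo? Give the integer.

8

The MRCA of Prionailurus and Pongo is the root of the tree.
From Prionailurus up to that node: 5 branches. From Pongo up to the same node: 3 branches. Total: 5 + 3 = 8.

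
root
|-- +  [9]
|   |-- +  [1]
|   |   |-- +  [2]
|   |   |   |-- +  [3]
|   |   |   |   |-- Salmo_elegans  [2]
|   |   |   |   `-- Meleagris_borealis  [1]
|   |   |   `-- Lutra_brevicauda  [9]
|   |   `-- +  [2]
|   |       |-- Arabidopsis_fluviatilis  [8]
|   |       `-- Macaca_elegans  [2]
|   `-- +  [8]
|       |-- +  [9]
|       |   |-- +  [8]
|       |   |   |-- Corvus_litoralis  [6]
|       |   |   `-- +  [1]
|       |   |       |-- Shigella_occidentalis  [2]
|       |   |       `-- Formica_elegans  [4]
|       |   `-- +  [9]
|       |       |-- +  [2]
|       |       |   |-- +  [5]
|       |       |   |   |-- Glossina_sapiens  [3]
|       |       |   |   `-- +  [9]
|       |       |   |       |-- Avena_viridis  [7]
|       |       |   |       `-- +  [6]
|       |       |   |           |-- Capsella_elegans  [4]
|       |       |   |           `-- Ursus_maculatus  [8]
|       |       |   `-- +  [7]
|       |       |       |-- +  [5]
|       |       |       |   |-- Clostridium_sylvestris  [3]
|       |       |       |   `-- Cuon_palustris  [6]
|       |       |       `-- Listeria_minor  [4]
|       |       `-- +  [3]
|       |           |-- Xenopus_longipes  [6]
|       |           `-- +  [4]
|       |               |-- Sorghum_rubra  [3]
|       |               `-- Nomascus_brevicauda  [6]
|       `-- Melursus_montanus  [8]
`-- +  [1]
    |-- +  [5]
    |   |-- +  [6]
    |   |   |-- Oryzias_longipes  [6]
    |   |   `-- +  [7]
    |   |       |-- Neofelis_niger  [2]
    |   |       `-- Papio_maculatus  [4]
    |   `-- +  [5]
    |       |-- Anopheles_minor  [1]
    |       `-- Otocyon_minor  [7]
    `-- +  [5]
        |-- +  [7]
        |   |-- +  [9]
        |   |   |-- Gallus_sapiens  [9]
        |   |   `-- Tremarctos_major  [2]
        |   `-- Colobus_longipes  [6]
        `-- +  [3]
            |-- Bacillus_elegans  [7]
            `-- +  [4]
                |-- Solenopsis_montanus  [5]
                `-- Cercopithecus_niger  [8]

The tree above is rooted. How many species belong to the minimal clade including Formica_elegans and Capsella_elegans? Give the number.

The MRCA of Formica_elegans and Capsella_elegans is the node subtending ((Corvus_litoralis,(Shigella_occidentalis,Formica_elegans)),(((Glossina_sapiens,(Avena_viridis,(Capsella_elegans,Ursus_maculatus))),((Clostridium_sylvestris,Cuon_palustris),Listeria_minor)),(Xenopus_longipes,(Sorghum_rubra,Nomascus_brevicauda)))).
That clade contains 13 terminal taxa: Avena_viridis, Capsella_elegans, Clostridium_sylvestris, Corvus_litoralis, Cuon_palustris, Formica_elegans, Glossina_sapiens, Listeria_minor, Nomascus_brevicauda, Shigella_occidentalis, Sorghum_rubra, Ursus_maculatus, Xenopus_longipes.

13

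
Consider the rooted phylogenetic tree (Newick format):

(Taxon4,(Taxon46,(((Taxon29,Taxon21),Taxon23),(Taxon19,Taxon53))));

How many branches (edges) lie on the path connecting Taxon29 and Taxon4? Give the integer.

The MRCA of Taxon29 and Taxon4 is the root of the tree.
From Taxon29 up to that node: 5 branches. From Taxon4 up to the same node: 1 branch. Total: 5 + 1 = 6.

6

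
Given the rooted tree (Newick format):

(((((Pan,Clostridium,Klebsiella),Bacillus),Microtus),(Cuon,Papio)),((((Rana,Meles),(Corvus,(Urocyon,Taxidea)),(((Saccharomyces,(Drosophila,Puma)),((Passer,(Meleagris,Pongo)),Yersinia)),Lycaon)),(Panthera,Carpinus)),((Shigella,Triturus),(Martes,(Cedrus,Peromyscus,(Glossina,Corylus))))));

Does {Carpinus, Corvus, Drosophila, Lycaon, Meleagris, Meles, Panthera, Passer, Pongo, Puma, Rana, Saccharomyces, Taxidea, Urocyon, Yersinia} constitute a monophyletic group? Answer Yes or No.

Yes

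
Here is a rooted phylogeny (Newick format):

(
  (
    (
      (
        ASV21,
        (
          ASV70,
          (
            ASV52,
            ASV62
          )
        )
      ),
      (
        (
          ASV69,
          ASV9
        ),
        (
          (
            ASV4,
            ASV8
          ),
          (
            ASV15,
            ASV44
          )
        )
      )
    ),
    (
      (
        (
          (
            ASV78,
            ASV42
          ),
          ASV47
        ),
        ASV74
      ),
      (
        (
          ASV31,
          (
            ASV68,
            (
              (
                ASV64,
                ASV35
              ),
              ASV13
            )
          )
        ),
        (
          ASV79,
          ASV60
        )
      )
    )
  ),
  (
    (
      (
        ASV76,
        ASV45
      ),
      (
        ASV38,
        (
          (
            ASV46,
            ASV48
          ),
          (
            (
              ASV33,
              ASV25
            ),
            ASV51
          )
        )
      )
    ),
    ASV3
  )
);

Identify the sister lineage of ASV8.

ASV8 attaches to the tree at the node subtending (ASV4,ASV8).
The other lineage descending from that same node — the sister group — is the single tip ASV4.

ASV4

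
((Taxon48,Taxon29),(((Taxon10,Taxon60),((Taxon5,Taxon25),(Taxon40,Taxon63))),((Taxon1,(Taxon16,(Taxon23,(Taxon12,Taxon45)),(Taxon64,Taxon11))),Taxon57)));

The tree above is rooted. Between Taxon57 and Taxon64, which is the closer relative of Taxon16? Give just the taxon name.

The MRCA of Taxon16 and Taxon64 subtends (Taxon16,(Taxon23,(Taxon12,Taxon45)),(Taxon64,Taxon11)) (6 taxa).
The MRCA of Taxon16 and Taxon57 subtends ((Taxon1,(Taxon16,(Taxon23,(Taxon12,Taxon45)),(Taxon64,Taxon11))),Taxon57) (8 taxa).
The first is nested inside the second, so Taxon16 shares a more recent common ancestor with Taxon64.

Taxon64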